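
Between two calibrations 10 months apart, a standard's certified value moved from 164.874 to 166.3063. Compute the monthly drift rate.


rate = (v2 - v1) / months
= (166.3063 - 164.874) / 10
= 1.4323 / 10
= 0.1432

0.1432


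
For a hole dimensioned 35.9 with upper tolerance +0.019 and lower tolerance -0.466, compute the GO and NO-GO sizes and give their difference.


GO = nominal - lower_tol (smallest hole = maximum material condition)
GO = 35.9 - 0.466 = 35.434
NO-GO = nominal + upper_tol (largest hole = least material condition)
NO-GO = 35.9 + 0.019 = 35.919
spread = NO-GO - GO = 35.919 - 35.434 = 0.4850

0.4850


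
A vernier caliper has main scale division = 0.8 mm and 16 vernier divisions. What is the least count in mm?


LC = MSD / n_div
= 0.8 / 16
= 0.0500

0.0500


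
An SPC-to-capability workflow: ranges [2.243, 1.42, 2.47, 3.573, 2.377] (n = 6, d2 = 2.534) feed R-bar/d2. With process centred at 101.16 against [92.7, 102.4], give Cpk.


R_bar = (2.243 + 1.42 + 2.47 + 3.573 + 2.377) / 5 = 2.4166
sigma = R_bar / d2 = 2.4166 / 2.534 = 0.95367009
Cp = (USL - LSL)/(6*sigma) = (102.4 - 92.7)/(6*0.95367009) = 1.6952
Cpu = (102.4 - 101.16)/(3*0.95367009) = 0.4334
Cpl = (101.16 - 92.7)/(3*0.95367009) = 2.9570
Cpk = min(Cpu, Cpl) = 0.4334

0.4334


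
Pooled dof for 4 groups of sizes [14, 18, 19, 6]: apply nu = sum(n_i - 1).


nu = sum_i (n_i - 1)
nu = ((14 - 1) + (18 - 1) + (19 - 1) + (6 - 1))
nu = 13 + 17 + 18 + 5
nu = 53

53


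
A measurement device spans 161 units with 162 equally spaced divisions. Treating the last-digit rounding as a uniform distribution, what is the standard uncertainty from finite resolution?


resolution = range / divisions
resolution = 161 / 162 = 0.99382716
u_res = resolution / (2*sqrt(3))
u_res = 0.99382716 / 3.4641016
u_res = 0.2869

0.2869


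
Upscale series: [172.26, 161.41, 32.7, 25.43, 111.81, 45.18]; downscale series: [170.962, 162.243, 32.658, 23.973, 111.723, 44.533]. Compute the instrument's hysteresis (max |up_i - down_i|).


|172.26 - 170.962| = 1.2980
|161.41 - 162.243| = 0.8330
|32.7 - 32.658| = 0.0420
|25.43 - 23.973| = 1.4570
|111.81 - 111.723| = 0.0870
|45.18 - 44.533| = 0.6470
hysteresis = max(diffs) = 1.4570

1.4570


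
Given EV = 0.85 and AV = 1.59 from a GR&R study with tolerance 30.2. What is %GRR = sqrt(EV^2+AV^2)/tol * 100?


GRR = sqrt(EV^2 + AV^2) = sqrt(0.85^2 + 1.59^2) = 1.802942
%GRR = GRR / tol * 100 = 1.802942 / 30.2 * 100
%GRR = 5.9700

5.9700


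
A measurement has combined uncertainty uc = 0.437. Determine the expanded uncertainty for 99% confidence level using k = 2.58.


U = k * uc
U = 2.58 * 0.437
U = 1.1275

1.1275


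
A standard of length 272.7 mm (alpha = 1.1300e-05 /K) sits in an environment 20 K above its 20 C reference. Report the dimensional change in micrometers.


dL = L * alpha * dT
= 272.7 * 1.1300e-05 * 20
= 0.0616302 mm
dL_um = 0.0616302 * 1000 = 61.6302 um

61.6302


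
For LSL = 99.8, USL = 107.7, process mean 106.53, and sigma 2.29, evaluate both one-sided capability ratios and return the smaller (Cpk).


Cpu = (USL - mean) / (3*sigma) = (107.7 - 106.53) / (3*2.29) = 0.1703
Cpl = (mean - LSL) / (3*sigma) = (106.53 - 99.8) / (3*2.29) = 0.9796
Cpk = min(Cpu, Cpl) = 0.1703

0.1703


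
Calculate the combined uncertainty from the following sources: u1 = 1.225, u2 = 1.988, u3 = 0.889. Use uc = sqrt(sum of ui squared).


uc = sqrt(1.225^2 + 1.988^2 + 0.889^2)
uc = sqrt(6.24309)
uc = 2.4986

2.4986


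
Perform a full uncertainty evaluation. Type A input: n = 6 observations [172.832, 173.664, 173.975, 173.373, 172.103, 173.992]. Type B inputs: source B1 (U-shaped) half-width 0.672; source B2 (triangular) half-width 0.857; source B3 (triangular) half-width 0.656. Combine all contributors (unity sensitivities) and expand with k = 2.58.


mean = (172.832 + 173.664 + 173.975 + 173.373 + 172.103 + 173.992) / 6 = 173.3231667
s = sqrt(sum((x - mean)^2)/(n-1)) = 0.73768921
u_A = s / sqrt(n) = 0.73768921 / sqrt(6) = 0.30116036
u_B1 = 0.672 / sqrt(2) = 0.47517576
u_B2 = 0.857 / sqrt(6) = 0.34986878
u_B3 = 0.656 / sqrt(6) = 0.26781088
uc = sqrt(0.30116036^2 + 0.47517576^2 + 0.34986878^2 + 0.26781088^2) = 0.71457707
U = k * uc = 2.58 * 0.71457707
U = 1.8436

1.8436


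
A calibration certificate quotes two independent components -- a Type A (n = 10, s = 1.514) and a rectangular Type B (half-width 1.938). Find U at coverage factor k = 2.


u_A = s / sqrt(n) = 1.514 / sqrt(10) = 0.47876884
u_B = half_width / sqrt(3) = 1.938 / sqrt(3) = 1.1189048
uc = sqrt(u_A^2 + u_B^2) = sqrt(0.47876884^2 + 1.1189048^2) = 1.2170323
U = k * uc = 2 * 1.2170323
U = 2.4341

2.4341


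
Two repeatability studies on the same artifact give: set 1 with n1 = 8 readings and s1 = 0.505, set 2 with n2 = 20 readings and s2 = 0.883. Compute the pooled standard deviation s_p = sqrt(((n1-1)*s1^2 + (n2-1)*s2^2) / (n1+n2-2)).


s_p = sqrt(((n1-1)*s1^2 + (n2-1)*s2^2) / (n1+n2-2))
numerator = (8-1)*0.505^2 + (20-1)*0.883^2 = 1.785175 + 14.814091 = 16.599266
denominator = 8 + 20 - 2 = 26
s_p^2 = 16.599266 / 26 = 0.63843331
s_p = sqrt(0.63843331) = 0.7990

0.7990


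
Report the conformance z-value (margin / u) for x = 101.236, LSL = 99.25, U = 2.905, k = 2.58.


u = U / k = 2.905 / 2.58 = 1.125969
margin = |LSL - x| = |99.25 - 101.236| = 1.986
z = margin / u = 1.986 / 1.125969
z = 1.7638

1.7638


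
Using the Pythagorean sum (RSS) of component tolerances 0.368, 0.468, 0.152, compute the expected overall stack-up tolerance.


RSS = sqrt(0.368^2 + 0.468^2 + 0.152^2)
= sqrt(0.377552)
= 0.6145

0.6145


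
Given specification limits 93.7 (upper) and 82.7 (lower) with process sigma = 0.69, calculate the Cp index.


Cp = (USL - LSL) / (6 * sigma)
= (93.7 - 82.7) / (6 * 0.69)
= 11.0000 / 4.1400
= 2.6570

2.6570


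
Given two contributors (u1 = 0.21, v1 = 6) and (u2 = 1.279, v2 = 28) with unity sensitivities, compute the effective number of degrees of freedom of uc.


uc = sqrt(u1^2 + u2^2) = sqrt(0.21^2 + 1.279^2) = 1.2961254
v_eff = uc^4 / (u1^4/v1 + u2^4/v2)
= 1.2961254^4 / (0.21^4/6 + 1.279^4/28)
= 2.8222019 / 0.095894698
v_eff = 29.4302

29.4302


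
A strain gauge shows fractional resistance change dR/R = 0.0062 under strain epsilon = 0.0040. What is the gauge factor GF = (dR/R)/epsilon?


GF = (dR/R) / epsilon
= 0.0062 / 0.0040
= 1.5500

1.5500


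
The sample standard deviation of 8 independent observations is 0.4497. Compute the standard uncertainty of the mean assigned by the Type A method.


u_A = s / sqrt(n)
u_A = 0.4497 / sqrt(8)
u_A = 0.4497 / 2.8284271
u_A = 0.1590

0.1590


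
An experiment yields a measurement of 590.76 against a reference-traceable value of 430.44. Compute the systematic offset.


Systematic error = measured - true
= 590.76 - 430.44
= 160.3200

160.3200


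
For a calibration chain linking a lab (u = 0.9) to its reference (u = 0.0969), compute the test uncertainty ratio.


TUR = u_lab / u_ref
= 0.9 / 0.0969
= 9.2879

9.2879


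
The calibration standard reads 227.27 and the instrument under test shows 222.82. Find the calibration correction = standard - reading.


Correction = standard - reading
= 227.27 - 222.82
= 4.4500

4.4500


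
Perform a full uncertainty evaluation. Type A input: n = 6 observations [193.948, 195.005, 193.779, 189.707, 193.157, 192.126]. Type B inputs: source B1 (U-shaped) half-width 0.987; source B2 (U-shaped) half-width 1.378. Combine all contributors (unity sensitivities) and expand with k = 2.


mean = (193.948 + 195.005 + 193.779 + 189.707 + 193.157 + 192.126) / 6 = 192.9536667
s = sqrt(sum((x - mean)^2)/(n-1)) = 1.8517593
u_A = s / sqrt(n) = 1.8517593 / sqrt(6) = 0.75597757
u_B1 = 0.987 / sqrt(2) = 0.69791439
u_B2 = 1.378 / sqrt(2) = 0.97439314
uc = sqrt(0.75597757^2 + 0.69791439^2 + 0.97439314^2) = 1.4170492
U = k * uc = 2 * 1.4170492
U = 2.8341

2.8341


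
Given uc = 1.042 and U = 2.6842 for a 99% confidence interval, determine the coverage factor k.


k = U / uc
k = 2.6842 / 1.042
k = 2.576

2.576


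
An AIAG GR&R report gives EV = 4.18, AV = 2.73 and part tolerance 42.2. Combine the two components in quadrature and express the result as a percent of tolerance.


GRR = sqrt(EV^2 + AV^2) = sqrt(4.18^2 + 2.73^2) = 4.9925244
%GRR = GRR / tol * 100 = 4.9925244 / 42.2 * 100
%GRR = 11.8306

11.8306


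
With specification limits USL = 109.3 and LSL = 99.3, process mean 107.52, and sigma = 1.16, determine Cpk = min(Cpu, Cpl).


Cpu = (USL - mean) / (3*sigma) = (109.3 - 107.52) / (3*1.16) = 0.5115
Cpl = (mean - LSL) / (3*sigma) = (107.52 - 99.3) / (3*1.16) = 2.3621
Cpk = min(Cpu, Cpl) = 0.5115

0.5115


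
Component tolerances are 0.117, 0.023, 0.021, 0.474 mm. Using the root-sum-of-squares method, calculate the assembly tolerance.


RSS = sqrt(0.117^2 + 0.023^2 + 0.021^2 + 0.474^2)
= sqrt(0.239335)
= 0.4892

0.4892


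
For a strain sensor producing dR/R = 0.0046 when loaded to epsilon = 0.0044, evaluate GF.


GF = (dR/R) / epsilon
= 0.0046 / 0.0044
= 1.0455

1.0455


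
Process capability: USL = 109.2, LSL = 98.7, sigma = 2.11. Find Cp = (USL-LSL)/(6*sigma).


Cp = (USL - LSL) / (6 * sigma)
= (109.2 - 98.7) / (6 * 2.11)
= 10.5000 / 12.6600
= 0.8294

0.8294


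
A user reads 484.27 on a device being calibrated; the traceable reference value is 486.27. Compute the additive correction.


Correction = standard - reading
= 486.27 - 484.27
= 2.0000

2.0000


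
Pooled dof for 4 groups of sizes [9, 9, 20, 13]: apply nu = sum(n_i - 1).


nu = sum_i (n_i - 1)
nu = ((9 - 1) + (9 - 1) + (20 - 1) + (13 - 1))
nu = 8 + 8 + 19 + 12
nu = 47

47


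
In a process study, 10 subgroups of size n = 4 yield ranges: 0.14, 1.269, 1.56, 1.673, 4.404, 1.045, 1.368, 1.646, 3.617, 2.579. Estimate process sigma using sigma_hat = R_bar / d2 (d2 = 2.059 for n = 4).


R_bar = (0.14 + 1.269 + 1.56 + 1.673 + 4.404 + 1.045 + 1.368 + 1.646 + 3.617 + 2.579) / 10
R_bar = 19.301 / 10 = 1.9301
sigma_hat = R_bar / d2 = 1.9301 / 2.059 = 0.9374

0.9374


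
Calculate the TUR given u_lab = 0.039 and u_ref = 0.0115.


TUR = u_lab / u_ref
= 0.039 / 0.0115
= 3.3913

3.3913


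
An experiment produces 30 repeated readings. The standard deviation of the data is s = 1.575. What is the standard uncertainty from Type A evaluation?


u_A = s / sqrt(n)
u_A = 1.575 / sqrt(30)
u_A = 1.575 / 5.4772256
u_A = 0.2876

0.2876


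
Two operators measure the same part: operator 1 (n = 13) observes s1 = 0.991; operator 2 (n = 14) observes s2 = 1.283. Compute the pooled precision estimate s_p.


s_p = sqrt(((n1-1)*s1^2 + (n2-1)*s2^2) / (n1+n2-2))
numerator = (13-1)*0.991^2 + (14-1)*1.283^2 = 11.784972 + 21.399157 = 33.184129
denominator = 13 + 14 - 2 = 25
s_p^2 = 33.184129 / 25 = 1.3273652
s_p = sqrt(1.3273652) = 1.1521

1.1521


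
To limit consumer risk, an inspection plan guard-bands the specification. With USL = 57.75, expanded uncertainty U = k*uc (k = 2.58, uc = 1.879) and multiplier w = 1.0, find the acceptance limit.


U = k * uc = 2.58 * 1.879 = 4.84782
guard band g = w * U = 1.0 * 4.84782 = 4.84782
AL = USL - g = 57.75 - 4.84782
AL = 52.9022

52.9022


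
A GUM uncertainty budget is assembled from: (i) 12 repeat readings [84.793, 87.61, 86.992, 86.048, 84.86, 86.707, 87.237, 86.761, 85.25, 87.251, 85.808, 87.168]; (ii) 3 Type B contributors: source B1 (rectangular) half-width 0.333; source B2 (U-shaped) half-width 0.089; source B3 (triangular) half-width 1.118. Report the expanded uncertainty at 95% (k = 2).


mean = (84.793 + 87.61 + 86.992 + 86.048 + 84.86 + 86.707 + 87.237 + 86.761 + 85.25 + 87.251 + 85.808 + 87.168) / 12 = 86.37375
s = sqrt(sum((x - mean)^2)/(n-1)) = 0.99070114
u_A = s / sqrt(n) = 0.99070114 / sqrt(12) = 0.28599078
u_B1 = 0.333 / sqrt(3) = 0.19225764
u_B2 = 0.089 / sqrt(2) = 0.062932504
u_B3 = 1.118 / sqrt(6) = 0.45642159
uc = sqrt(0.28599078^2 + 0.19225764^2 + 0.062932504^2 + 0.45642159^2) = 0.57535632
U = k * uc = 2 * 0.57535632
U = 1.1507

1.1507


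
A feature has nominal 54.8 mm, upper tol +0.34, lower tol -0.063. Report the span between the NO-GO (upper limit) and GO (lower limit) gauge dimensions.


GO = nominal - lower_tol (smallest hole = maximum material condition)
GO = 54.8 - 0.063 = 54.737
NO-GO = nominal + upper_tol (largest hole = least material condition)
NO-GO = 54.8 + 0.34 = 55.14
spread = NO-GO - GO = 55.14 - 54.737 = 0.4030

0.4030


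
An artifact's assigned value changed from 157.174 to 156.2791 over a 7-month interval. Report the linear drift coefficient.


rate = (v2 - v1) / months
= (156.2791 - 157.174) / 7
= -0.8949 / 7
= -0.1278

-0.1278


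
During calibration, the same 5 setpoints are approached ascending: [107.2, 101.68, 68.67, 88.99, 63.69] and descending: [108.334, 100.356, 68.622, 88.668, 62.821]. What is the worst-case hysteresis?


|107.2 - 108.334| = 1.1340
|101.68 - 100.356| = 1.3240
|68.67 - 68.622| = 0.0480
|88.99 - 88.668| = 0.3220
|63.69 - 62.821| = 0.8690
hysteresis = max(diffs) = 1.3240

1.3240


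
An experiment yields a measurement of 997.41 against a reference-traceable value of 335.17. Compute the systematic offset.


Systematic error = measured - true
= 997.41 - 335.17
= 662.2400

662.2400


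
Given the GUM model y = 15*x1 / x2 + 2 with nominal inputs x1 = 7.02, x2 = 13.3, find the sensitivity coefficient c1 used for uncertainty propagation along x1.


y = 15*x1 / x2 + 2
dy/dx1 = 15/x2
Evaluate at x2 = 13.3: c1 = 15 / 13.3
c1 = 1.1278

1.1278


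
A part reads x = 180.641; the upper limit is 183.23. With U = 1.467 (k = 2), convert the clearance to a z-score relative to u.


u = U / k = 1.467 / 2 = 0.7335
margin = |USL - x| = |183.23 - 180.641| = 2.589
z = margin / u = 2.589 / 0.7335
z = 3.5297

3.5297


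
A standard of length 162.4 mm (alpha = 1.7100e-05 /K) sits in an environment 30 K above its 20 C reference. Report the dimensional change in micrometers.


dL = L * alpha * dT
= 162.4 * 1.7100e-05 * 30
= 0.0833112 mm
dL_um = 0.0833112 * 1000 = 83.3112 um

83.3112


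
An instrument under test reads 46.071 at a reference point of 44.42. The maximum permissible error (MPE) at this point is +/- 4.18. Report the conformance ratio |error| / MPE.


e = indication - reference = 46.071 - 44.42 = 1.6510
|e| = 1.6510
ratio = |e| / MPE = 1.6510 / 4.18
ratio = 0.3950

0.3950


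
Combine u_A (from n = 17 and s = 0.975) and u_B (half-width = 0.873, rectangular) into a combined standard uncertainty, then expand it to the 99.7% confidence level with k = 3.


u_A = s / sqrt(n) = 0.975 / sqrt(17) = 0.23647223
u_B = half_width / sqrt(3) = 0.873 / sqrt(3) = 0.50402679
uc = sqrt(u_A^2 + u_B^2) = sqrt(0.23647223^2 + 0.50402679^2) = 0.55674242
U = k * uc = 3 * 0.55674242
U = 1.6702

1.6702


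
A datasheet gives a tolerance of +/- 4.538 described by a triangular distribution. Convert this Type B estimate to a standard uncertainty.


u_B = half_width / sqrt(6)
u_B = 4.538 / 2.4494897
u_B = 1.8526

1.8526


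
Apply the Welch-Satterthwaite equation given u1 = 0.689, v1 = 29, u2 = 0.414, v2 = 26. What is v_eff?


uc = sqrt(u1^2 + u2^2) = sqrt(0.689^2 + 0.414^2) = 0.80381403
v_eff = uc^4 / (u1^4/v1 + u2^4/v2)
= 0.80381403^4 / (0.689^4/29 + 0.414^4/26)
= 0.41746717 / 0.0089009042
v_eff = 46.9017

46.9017


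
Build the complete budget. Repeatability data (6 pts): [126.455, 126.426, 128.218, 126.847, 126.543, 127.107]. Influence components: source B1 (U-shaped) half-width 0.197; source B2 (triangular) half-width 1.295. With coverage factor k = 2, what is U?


mean = (126.455 + 126.426 + 128.218 + 126.847 + 126.543 + 127.107) / 6 = 126.9326667
s = sqrt(sum((x - mean)^2)/(n-1)) = 0.68213332
u_A = s / sqrt(n) = 0.68213332 / sqrt(6) = 0.27847976
u_B1 = 0.197 / sqrt(2) = 0.13930004
u_B2 = 1.295 / sqrt(6) = 0.52868154
uc = sqrt(0.27847976^2 + 0.13930004^2 + 0.52868154^2) = 0.61356308
U = k * uc = 2 * 0.61356308
U = 1.2271

1.2271


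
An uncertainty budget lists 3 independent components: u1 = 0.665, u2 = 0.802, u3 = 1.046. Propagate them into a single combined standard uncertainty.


uc = sqrt(0.665^2 + 0.802^2 + 1.046^2)
uc = sqrt(2.179545)
uc = 1.4763

1.4763


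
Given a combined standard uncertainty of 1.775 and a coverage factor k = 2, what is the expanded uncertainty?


U = k * uc
U = 2 * 1.775
U = 3.5500

3.5500


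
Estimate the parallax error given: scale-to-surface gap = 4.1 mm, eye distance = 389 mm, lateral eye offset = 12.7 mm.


error = h * offset / d
= 4.1 * 12.7 / 389
= 0.1339

0.1339


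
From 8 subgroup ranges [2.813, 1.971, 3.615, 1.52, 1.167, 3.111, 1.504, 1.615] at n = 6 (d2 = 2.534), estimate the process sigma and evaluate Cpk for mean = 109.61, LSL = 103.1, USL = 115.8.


R_bar = (2.813 + 1.971 + 3.615 + 1.52 + 1.167 + 3.111 + 1.504 + 1.615) / 8 = 2.1645
sigma = R_bar / d2 = 2.1645 / 2.534 = 0.85418311
Cp = (USL - LSL)/(6*sigma) = (115.8 - 103.1)/(6*0.85418311) = 2.4780
Cpu = (115.8 - 109.61)/(3*0.85418311) = 2.4156
Cpl = (109.61 - 103.1)/(3*0.85418311) = 2.5404
Cpk = min(Cpu, Cpl) = 2.4156

2.4156


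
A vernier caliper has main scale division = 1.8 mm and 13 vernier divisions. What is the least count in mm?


LC = MSD / n_div
= 1.8 / 13
= 0.1385

0.1385


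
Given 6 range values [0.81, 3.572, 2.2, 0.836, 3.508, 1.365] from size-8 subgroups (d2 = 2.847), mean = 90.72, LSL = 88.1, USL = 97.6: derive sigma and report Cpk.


R_bar = (0.81 + 3.572 + 2.2 + 0.836 + 3.508 + 1.365) / 6 = 2.0485
sigma = R_bar / d2 = 2.0485 / 2.847 = 0.71952933
Cp = (USL - LSL)/(6*sigma) = (97.6 - 88.1)/(6*0.71952933) = 2.2005
Cpu = (97.6 - 90.72)/(3*0.71952933) = 3.1873
Cpl = (90.72 - 88.1)/(3*0.71952933) = 1.2138
Cpk = min(Cpu, Cpl) = 1.2138

1.2138


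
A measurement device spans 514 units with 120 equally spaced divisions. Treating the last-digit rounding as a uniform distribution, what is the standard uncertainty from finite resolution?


resolution = range / divisions
resolution = 514 / 120 = 4.2833333
u_res = resolution / (2*sqrt(3))
u_res = 4.2833333 / 3.4641016
u_res = 1.2365

1.2365


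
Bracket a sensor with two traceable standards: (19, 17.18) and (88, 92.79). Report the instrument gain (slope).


slope = (y2 - y1) / (x2 - x1)
= (92.79 - 17.18) / (88 - 19)
= 75.6100 / 69
= 1.0958

1.0958


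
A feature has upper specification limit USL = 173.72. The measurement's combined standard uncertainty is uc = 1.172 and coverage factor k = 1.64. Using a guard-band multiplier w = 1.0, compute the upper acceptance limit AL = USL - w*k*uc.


U = k * uc = 1.64 * 1.172 = 1.92208
guard band g = w * U = 1.0 * 1.92208 = 1.92208
AL = USL - g = 173.72 - 1.92208
AL = 171.7979

171.7979


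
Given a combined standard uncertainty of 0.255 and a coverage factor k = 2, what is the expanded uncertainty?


U = k * uc
U = 2 * 0.255
U = 0.5100

0.5100


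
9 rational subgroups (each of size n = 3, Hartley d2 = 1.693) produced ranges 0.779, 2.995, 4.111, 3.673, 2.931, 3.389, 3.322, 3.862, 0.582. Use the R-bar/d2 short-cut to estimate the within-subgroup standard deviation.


R_bar = (0.779 + 2.995 + 4.111 + 3.673 + 2.931 + 3.389 + 3.322 + 3.862 + 0.582) / 9
R_bar = 25.644 / 9 = 2.8493333
sigma_hat = R_bar / d2 = 2.8493333 / 1.693 = 1.6830

1.6830


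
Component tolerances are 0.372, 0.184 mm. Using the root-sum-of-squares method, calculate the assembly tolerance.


RSS = sqrt(0.372^2 + 0.184^2)
= sqrt(0.17224)
= 0.4150

0.4150


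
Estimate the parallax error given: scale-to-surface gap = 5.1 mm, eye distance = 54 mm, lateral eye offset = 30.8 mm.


error = h * offset / d
= 5.1 * 30.8 / 54
= 2.9089

2.9089


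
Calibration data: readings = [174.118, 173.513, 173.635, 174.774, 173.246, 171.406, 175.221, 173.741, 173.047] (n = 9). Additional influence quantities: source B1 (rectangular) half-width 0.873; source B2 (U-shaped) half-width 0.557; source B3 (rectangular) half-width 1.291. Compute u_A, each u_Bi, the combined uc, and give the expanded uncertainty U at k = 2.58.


mean = (174.118 + 173.513 + 173.635 + 174.774 + 173.246 + 171.406 + 175.221 + 173.741 + 173.047) / 9 = 173.6334444
s = sqrt(sum((x - mean)^2)/(n-1)) = 1.0918797
u_A = s / sqrt(n) = 1.0918797 / sqrt(9) = 0.3639599
u_B1 = 0.873 / sqrt(3) = 0.50402679
u_B2 = 0.557 / sqrt(2) = 0.39385848
u_B3 = 1.291 / sqrt(3) = 0.7453592
uc = sqrt(0.3639599^2 + 0.50402679^2 + 0.39385848^2 + 0.7453592^2) = 1.0474706
U = k * uc = 2.58 * 1.0474706
U = 2.7025

2.7025


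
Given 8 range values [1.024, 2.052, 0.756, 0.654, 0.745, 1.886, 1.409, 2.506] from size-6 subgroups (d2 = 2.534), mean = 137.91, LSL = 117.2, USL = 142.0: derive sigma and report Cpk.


R_bar = (1.024 + 2.052 + 0.756 + 0.654 + 0.745 + 1.886 + 1.409 + 2.506) / 8 = 1.379
sigma = R_bar / d2 = 1.379 / 2.534 = 0.5441989
Cp = (USL - LSL)/(6*sigma) = (142.0 - 117.2)/(6*0.5441989) = 7.5953
Cpu = (142.0 - 137.91)/(3*0.5441989) = 2.5052
Cpl = (137.91 - 117.2)/(3*0.5441989) = 12.6853
Cpk = min(Cpu, Cpl) = 2.5052

2.5052


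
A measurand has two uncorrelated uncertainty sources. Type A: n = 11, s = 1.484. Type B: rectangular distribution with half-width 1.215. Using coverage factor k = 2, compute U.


u_A = s / sqrt(n) = 1.484 / sqrt(11) = 0.44744284
u_B = half_width / sqrt(3) = 1.215 / sqrt(3) = 0.70148058
uc = sqrt(u_A^2 + u_B^2) = sqrt(0.44744284^2 + 0.70148058^2) = 0.83203371
U = k * uc = 2 * 0.83203371
U = 1.6641

1.6641


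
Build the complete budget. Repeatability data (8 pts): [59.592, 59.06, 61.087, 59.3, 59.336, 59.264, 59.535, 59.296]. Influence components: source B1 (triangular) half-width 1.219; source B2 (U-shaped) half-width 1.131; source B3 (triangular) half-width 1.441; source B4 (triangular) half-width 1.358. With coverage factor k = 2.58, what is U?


mean = (59.592 + 59.06 + 61.087 + 59.3 + 59.336 + 59.264 + 59.535 + 59.296) / 8 = 59.55875
s = sqrt(sum((x - mean)^2)/(n-1)) = 0.63902308
u_A = s / sqrt(n) = 0.63902308 / sqrt(8) = 0.22592878
u_B1 = 1.219 / sqrt(6) = 0.49765467
u_B2 = 1.131 / sqrt(2) = 0.79973777
u_B3 = 1.441 / sqrt(6) = 0.58828579
u_B4 = 1.358 / sqrt(6) = 0.55440118
uc = sqrt(0.22592878^2 + 0.49765467^2 + 0.79973777^2 + 0.58828579^2 + 0.55440118^2) = 1.261636
U = k * uc = 2.58 * 1.261636
U = 3.2550

3.2550


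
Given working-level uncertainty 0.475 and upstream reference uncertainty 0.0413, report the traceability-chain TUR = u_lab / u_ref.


TUR = u_lab / u_ref
= 0.475 / 0.0413
= 11.5012

11.5012


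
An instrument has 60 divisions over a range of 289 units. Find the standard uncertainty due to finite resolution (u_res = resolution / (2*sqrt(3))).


resolution = range / divisions
resolution = 289 / 60 = 4.8166667
u_res = resolution / (2*sqrt(3))
u_res = 4.8166667 / 3.4641016
u_res = 1.3905

1.3905


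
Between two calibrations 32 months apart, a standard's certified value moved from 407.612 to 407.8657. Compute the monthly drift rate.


rate = (v2 - v1) / months
= (407.8657 - 407.612) / 32
= 0.2537 / 32
= 0.0079

0.0079


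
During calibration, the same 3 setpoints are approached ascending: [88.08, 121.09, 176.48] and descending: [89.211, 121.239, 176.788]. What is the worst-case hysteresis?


|88.08 - 89.211| = 1.1310
|121.09 - 121.239| = 0.1490
|176.48 - 176.788| = 0.3080
hysteresis = max(diffs) = 1.1310

1.1310


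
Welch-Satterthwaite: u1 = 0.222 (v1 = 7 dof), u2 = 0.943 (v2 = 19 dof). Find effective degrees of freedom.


uc = sqrt(u1^2 + u2^2) = sqrt(0.222^2 + 0.943^2) = 0.96877913
v_eff = uc^4 / (u1^4/v1 + u2^4/v2)
= 0.96877913^4 / (0.222^4/7 + 0.943^4/19)
= 0.8808442 / 0.041966134
v_eff = 20.9894

20.9894


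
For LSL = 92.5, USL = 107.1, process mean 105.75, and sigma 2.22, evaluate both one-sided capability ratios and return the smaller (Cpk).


Cpu = (USL - mean) / (3*sigma) = (107.1 - 105.75) / (3*2.22) = 0.2027
Cpl = (mean - LSL) / (3*sigma) = (105.75 - 92.5) / (3*2.22) = 1.9895
Cpk = min(Cpu, Cpl) = 0.2027

0.2027


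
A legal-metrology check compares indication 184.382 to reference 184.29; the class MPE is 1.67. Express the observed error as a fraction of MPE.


e = indication - reference = 184.382 - 184.29 = 0.0920
|e| = 0.0920
ratio = |e| / MPE = 0.0920 / 1.67
ratio = 0.0551

0.0551


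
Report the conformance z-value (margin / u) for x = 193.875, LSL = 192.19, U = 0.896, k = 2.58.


u = U / k = 0.896 / 2.58 = 0.34728682
margin = |LSL - x| = |192.19 - 193.875| = 1.685
z = margin / u = 1.685 / 0.34728682
z = 4.8519

4.8519


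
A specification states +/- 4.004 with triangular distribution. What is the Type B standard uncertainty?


u_B = half_width / sqrt(6)
u_B = 4.004 / 2.4494897
u_B = 1.6346

1.6346


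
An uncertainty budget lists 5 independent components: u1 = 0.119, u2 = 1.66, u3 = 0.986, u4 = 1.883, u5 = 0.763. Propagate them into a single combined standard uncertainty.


uc = sqrt(0.119^2 + 1.66^2 + 0.986^2 + 1.883^2 + 0.763^2)
uc = sqrt(7.869815)
uc = 2.8053

2.8053


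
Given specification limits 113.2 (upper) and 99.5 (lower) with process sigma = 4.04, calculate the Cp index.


Cp = (USL - LSL) / (6 * sigma)
= (113.2 - 99.5) / (6 * 4.04)
= 13.7000 / 24.2400
= 0.5652

0.5652


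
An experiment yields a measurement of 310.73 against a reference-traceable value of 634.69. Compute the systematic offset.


Systematic error = measured - true
= 310.73 - 634.69
= -323.9600

-323.9600


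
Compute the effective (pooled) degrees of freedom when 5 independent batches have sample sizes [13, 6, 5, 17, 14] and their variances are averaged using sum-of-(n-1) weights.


nu = sum_i (n_i - 1)
nu = ((13 - 1) + (6 - 1) + (5 - 1) + (17 - 1) + (14 - 1))
nu = 12 + 5 + 4 + 16 + 13
nu = 50

50


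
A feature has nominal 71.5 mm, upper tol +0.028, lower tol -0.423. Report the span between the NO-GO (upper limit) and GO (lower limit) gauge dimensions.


GO = nominal - lower_tol (smallest hole = maximum material condition)
GO = 71.5 - 0.423 = 71.077
NO-GO = nominal + upper_tol (largest hole = least material condition)
NO-GO = 71.5 + 0.028 = 71.528
spread = NO-GO - GO = 71.528 - 71.077 = 0.4510

0.4510


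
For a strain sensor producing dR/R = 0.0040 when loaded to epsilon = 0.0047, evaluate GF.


GF = (dR/R) / epsilon
= 0.0040 / 0.0047
= 0.8511

0.8511


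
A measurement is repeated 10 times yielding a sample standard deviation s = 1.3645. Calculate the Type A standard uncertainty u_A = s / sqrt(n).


u_A = s / sqrt(n)
u_A = 1.3645 / sqrt(10)
u_A = 1.3645 / 3.1622777
u_A = 0.4315

0.4315


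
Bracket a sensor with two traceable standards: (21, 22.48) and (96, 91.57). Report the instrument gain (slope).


slope = (y2 - y1) / (x2 - x1)
= (91.57 - 22.48) / (96 - 21)
= 69.0900 / 75
= 0.9212

0.9212


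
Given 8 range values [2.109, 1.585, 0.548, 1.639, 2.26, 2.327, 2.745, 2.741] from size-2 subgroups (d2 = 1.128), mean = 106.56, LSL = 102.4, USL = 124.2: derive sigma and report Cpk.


R_bar = (2.109 + 1.585 + 0.548 + 1.639 + 2.26 + 2.327 + 2.745 + 2.741) / 8 = 1.99425
sigma = R_bar / d2 = 1.99425 / 1.128 = 1.7679521
Cp = (USL - LSL)/(6*sigma) = (124.2 - 102.4)/(6*1.7679521) = 2.0551
Cpu = (124.2 - 106.56)/(3*1.7679521) = 3.3259
Cpl = (106.56 - 102.4)/(3*1.7679521) = 0.7843
Cpk = min(Cpu, Cpl) = 0.7843

0.7843


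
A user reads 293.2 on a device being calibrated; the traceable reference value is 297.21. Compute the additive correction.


Correction = standard - reading
= 297.21 - 293.2
= 4.0100

4.0100


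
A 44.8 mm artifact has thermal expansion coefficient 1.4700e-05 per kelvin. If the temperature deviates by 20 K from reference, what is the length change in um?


dL = L * alpha * dT
= 44.8 * 1.4700e-05 * 20
= 0.0131712 mm
dL_um = 0.0131712 * 1000 = 13.1712 um

13.1712


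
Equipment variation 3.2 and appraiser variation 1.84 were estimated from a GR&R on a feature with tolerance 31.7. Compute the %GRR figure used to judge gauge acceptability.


GRR = sqrt(EV^2 + AV^2) = sqrt(3.2^2 + 1.84^2) = 3.691287
%GRR = GRR / tol * 100 = 3.691287 / 31.7 * 100
%GRR = 11.6444

11.6444


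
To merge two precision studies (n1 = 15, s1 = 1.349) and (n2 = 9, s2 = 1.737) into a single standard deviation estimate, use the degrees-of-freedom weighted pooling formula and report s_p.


s_p = sqrt(((n1-1)*s1^2 + (n2-1)*s2^2) / (n1+n2-2))
numerator = (15-1)*1.349^2 + (9-1)*1.737^2 = 25.477214 + 24.137352 = 49.614566
denominator = 15 + 9 - 2 = 22
s_p^2 = 49.614566 / 22 = 2.2552075
s_p = sqrt(2.2552075) = 1.5017

1.5017


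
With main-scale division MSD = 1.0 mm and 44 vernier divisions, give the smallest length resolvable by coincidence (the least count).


LC = MSD / n_div
= 1.0 / 44
= 0.0227

0.0227


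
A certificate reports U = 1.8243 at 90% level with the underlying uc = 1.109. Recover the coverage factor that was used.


k = U / uc
k = 1.8243 / 1.109
k = 1.645

1.645


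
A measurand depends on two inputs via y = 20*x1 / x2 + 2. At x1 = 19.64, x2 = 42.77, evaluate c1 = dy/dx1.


y = 20*x1 / x2 + 2
dy/dx1 = 20/x2
Evaluate at x2 = 42.77: c1 = 20 / 42.77
c1 = 0.4676

0.4676


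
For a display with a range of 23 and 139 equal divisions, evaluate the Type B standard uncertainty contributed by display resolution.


resolution = range / divisions
resolution = 23 / 139 = 0.16546763
u_res = resolution / (2*sqrt(3))
u_res = 0.16546763 / 3.4641016
u_res = 0.0478

0.0478


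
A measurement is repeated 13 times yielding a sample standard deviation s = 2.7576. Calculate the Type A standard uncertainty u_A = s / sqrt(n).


u_A = s / sqrt(n)
u_A = 2.7576 / sqrt(13)
u_A = 2.7576 / 3.6055513
u_A = 0.7648

0.7648


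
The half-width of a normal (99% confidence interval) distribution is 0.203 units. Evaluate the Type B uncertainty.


u_B = half_width / 2.576
u_B = 0.203 / 2.576
u_B = 0.0788

0.0788


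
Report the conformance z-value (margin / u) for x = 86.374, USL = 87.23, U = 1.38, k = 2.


u = U / k = 1.38 / 2 = 0.69
margin = |USL - x| = |87.23 - 86.374| = 0.856
z = margin / u = 0.856 / 0.69
z = 1.2406

1.2406


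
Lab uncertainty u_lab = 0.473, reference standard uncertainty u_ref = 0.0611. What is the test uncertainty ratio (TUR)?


TUR = u_lab / u_ref
= 0.473 / 0.0611
= 7.7414

7.7414


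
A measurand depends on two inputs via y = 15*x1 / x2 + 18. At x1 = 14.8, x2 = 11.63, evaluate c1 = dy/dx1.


y = 15*x1 / x2 + 18
dy/dx1 = 15/x2
Evaluate at x2 = 11.63: c1 = 15 / 11.63
c1 = 1.2898

1.2898


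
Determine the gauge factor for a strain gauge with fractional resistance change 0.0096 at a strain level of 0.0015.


GF = (dR/R) / epsilon
= 0.0096 / 0.0015
= 6.4000

6.4000


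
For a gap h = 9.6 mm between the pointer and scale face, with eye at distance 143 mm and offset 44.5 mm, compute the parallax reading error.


error = h * offset / d
= 9.6 * 44.5 / 143
= 2.9874

2.9874


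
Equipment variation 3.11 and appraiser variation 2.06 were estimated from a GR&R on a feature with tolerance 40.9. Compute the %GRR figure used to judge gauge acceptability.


GRR = sqrt(EV^2 + AV^2) = sqrt(3.11^2 + 2.06^2) = 3.7303753
%GRR = GRR / tol * 100 = 3.7303753 / 40.9 * 100
%GRR = 9.1207

9.1207


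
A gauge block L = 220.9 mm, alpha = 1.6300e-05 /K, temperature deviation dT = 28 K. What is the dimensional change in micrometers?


dL = L * alpha * dT
= 220.9 * 1.6300e-05 * 28
= 0.1008188 mm
dL_um = 0.1008188 * 1000 = 100.8188 um

100.8188


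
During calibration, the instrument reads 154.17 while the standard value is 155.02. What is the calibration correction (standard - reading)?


Correction = standard - reading
= 155.02 - 154.17
= 0.8500

0.8500


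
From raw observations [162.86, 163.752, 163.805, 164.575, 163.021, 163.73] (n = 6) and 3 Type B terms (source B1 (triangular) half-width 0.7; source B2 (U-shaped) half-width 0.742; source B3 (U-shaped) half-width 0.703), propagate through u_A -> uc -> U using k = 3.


mean = (162.86 + 163.752 + 163.805 + 164.575 + 163.021 + 163.73) / 6 = 163.6238333
s = sqrt(sum((x - mean)^2)/(n-1)) = 0.61839904
u_A = s / sqrt(n) = 0.61839904 / sqrt(6) = 0.25246035
u_B1 = 0.7 / sqrt(6) = 0.2857738
u_B2 = 0.742 / sqrt(2) = 0.52467323
u_B3 = 0.703 / sqrt(2) = 0.49709607
uc = sqrt(0.25246035^2 + 0.2857738^2 + 0.52467323^2 + 0.49709607^2) = 0.81718382
U = k * uc = 3 * 0.81718382
U = 2.4516

2.4516


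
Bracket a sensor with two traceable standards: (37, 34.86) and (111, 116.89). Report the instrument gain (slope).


slope = (y2 - y1) / (x2 - x1)
= (116.89 - 34.86) / (111 - 37)
= 82.0300 / 74
= 1.1085

1.1085


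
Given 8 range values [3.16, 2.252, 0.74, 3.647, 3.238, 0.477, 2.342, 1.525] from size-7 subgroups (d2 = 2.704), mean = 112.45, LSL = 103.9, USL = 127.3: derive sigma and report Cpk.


R_bar = (3.16 + 2.252 + 0.74 + 3.647 + 3.238 + 0.477 + 2.342 + 1.525) / 8 = 2.172625
sigma = R_bar / d2 = 2.172625 / 2.704 = 0.80348558
Cp = (USL - LSL)/(6*sigma) = (127.3 - 103.9)/(6*0.80348558) = 4.8539
Cpu = (127.3 - 112.45)/(3*0.80348558) = 6.1607
Cpl = (112.45 - 103.9)/(3*0.80348558) = 3.5470
Cpk = min(Cpu, Cpl) = 3.5470

3.5470


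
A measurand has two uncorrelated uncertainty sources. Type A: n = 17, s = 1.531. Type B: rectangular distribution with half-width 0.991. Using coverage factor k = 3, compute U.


u_A = s / sqrt(n) = 1.531 / sqrt(17) = 0.37132204
u_B = half_width / sqrt(3) = 0.991 / sqrt(3) = 0.57215412
uc = sqrt(u_A^2 + u_B^2) = sqrt(0.37132204^2 + 0.57215412^2) = 0.68208533
U = k * uc = 3 * 0.68208533
U = 2.0463

2.0463


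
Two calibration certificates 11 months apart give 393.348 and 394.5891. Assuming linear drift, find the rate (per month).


rate = (v2 - v1) / months
= (394.5891 - 393.348) / 11
= 1.2411 / 11
= 0.1128

0.1128


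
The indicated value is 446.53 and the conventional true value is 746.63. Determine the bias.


Systematic error = measured - true
= 446.53 - 746.63
= -300.1000

-300.1000


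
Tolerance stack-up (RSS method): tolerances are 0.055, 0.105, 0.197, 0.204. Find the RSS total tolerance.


RSS = sqrt(0.055^2 + 0.105^2 + 0.197^2 + 0.204^2)
= sqrt(0.094475)
= 0.3074

0.3074


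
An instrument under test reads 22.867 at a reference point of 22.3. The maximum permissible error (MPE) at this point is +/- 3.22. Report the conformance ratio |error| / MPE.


e = indication - reference = 22.867 - 22.3 = 0.5670
|e| = 0.5670
ratio = |e| / MPE = 0.5670 / 3.22
ratio = 0.1761

0.1761


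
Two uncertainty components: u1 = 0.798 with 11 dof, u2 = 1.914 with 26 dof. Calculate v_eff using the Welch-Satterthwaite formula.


uc = sqrt(u1^2 + u2^2) = sqrt(0.798^2 + 1.914^2) = 2.0736924
v_eff = uc^4 / (u1^4/v1 + u2^4/v2)
= 2.0736924^4 / (0.798^4/11 + 1.914^4/26)
= 18.491722 / 0.55303733
v_eff = 33.4367

33.4367


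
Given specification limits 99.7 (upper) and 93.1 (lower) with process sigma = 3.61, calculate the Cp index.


Cp = (USL - LSL) / (6 * sigma)
= (99.7 - 93.1) / (6 * 3.61)
= 6.6000 / 21.6600
= 0.3047

0.3047


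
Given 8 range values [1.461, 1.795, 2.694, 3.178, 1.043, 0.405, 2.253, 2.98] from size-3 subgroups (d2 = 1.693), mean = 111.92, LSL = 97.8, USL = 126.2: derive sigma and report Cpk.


R_bar = (1.461 + 1.795 + 2.694 + 3.178 + 1.043 + 0.405 + 2.253 + 2.98) / 8 = 1.976125
sigma = R_bar / d2 = 1.976125 / 1.693 = 1.1672327
Cp = (USL - LSL)/(6*sigma) = (126.2 - 97.8)/(6*1.1672327) = 4.0552
Cpu = (126.2 - 111.92)/(3*1.1672327) = 4.0780
Cpl = (111.92 - 97.8)/(3*1.1672327) = 4.0323
Cpk = min(Cpu, Cpl) = 4.0323

4.0323


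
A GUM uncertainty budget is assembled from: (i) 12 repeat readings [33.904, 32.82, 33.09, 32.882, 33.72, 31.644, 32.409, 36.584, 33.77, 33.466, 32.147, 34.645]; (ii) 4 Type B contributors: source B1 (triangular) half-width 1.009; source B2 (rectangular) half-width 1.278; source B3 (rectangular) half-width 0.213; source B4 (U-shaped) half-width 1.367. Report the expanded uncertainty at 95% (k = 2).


mean = (33.904 + 32.82 + 33.09 + 32.882 + 33.72 + 31.644 + 32.409 + 36.584 + 33.77 + 33.466 + 32.147 + 34.645) / 12 = 33.42341667
s = sqrt(sum((x - mean)^2)/(n-1)) = 1.2973898
u_A = s / sqrt(n) = 1.2973898 / sqrt(12) = 0.37452418
u_B1 = 1.009 / sqrt(6) = 0.41192253
u_B2 = 1.278 / sqrt(3) = 0.73785364
u_B3 = 0.213 / sqrt(3) = 0.12297561
u_B4 = 1.367 / sqrt(2) = 0.96661497
uc = sqrt(0.37452418^2 + 0.41192253^2 + 0.73785364^2 + 0.12297561^2 + 0.96661497^2) = 1.3430726
U = k * uc = 2 * 1.3430726
U = 2.6861

2.6861


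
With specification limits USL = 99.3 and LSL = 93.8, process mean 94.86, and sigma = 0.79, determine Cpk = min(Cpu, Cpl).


Cpu = (USL - mean) / (3*sigma) = (99.3 - 94.86) / (3*0.79) = 1.8734
Cpl = (mean - LSL) / (3*sigma) = (94.86 - 93.8) / (3*0.79) = 0.4473
Cpk = min(Cpu, Cpl) = 0.4473

0.4473


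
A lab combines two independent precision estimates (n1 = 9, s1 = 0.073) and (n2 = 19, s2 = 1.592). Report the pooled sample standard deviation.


s_p = sqrt(((n1-1)*s1^2 + (n2-1)*s2^2) / (n1+n2-2))
numerator = (9-1)*0.073^2 + (19-1)*1.592^2 = 0.042632 + 45.620352 = 45.662984
denominator = 9 + 19 - 2 = 26
s_p^2 = 45.662984 / 26 = 1.7562686
s_p = sqrt(1.7562686) = 1.3252

1.3252


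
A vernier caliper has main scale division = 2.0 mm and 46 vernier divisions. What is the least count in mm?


LC = MSD / n_div
= 2.0 / 46
= 0.0435

0.0435


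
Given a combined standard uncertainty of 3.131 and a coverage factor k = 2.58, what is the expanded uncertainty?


U = k * uc
U = 2.58 * 3.131
U = 8.0780

8.0780


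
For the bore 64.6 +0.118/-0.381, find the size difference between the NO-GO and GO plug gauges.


GO = nominal - lower_tol (smallest hole = maximum material condition)
GO = 64.6 - 0.381 = 64.219
NO-GO = nominal + upper_tol (largest hole = least material condition)
NO-GO = 64.6 + 0.118 = 64.718
spread = NO-GO - GO = 64.718 - 64.219 = 0.4990

0.4990


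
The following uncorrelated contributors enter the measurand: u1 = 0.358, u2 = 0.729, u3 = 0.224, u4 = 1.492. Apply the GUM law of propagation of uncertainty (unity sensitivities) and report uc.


uc = sqrt(0.358^2 + 0.729^2 + 0.224^2 + 1.492^2)
uc = sqrt(2.935845)
uc = 1.7134

1.7134


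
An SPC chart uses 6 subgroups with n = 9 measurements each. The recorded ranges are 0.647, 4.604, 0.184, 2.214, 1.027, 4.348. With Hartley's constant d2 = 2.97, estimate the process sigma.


R_bar = (0.647 + 4.604 + 0.184 + 2.214 + 1.027 + 4.348) / 6
R_bar = 13.024 / 6 = 2.1706667
sigma_hat = R_bar / d2 = 2.1706667 / 2.97 = 0.7309

0.7309


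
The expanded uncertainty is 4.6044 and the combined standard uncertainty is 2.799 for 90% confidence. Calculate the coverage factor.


k = U / uc
k = 4.6044 / 2.799
k = 1.645

1.645


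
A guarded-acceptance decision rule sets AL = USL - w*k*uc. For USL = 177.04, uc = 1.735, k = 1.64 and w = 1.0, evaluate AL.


U = k * uc = 1.64 * 1.735 = 2.8454
guard band g = w * U = 1.0 * 2.8454 = 2.8454
AL = USL - g = 177.04 - 2.8454
AL = 174.1946

174.1946


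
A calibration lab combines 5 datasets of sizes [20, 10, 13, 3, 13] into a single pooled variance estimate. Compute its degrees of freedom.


nu = sum_i (n_i - 1)
nu = ((20 - 1) + (10 - 1) + (13 - 1) + (3 - 1) + (13 - 1))
nu = 19 + 9 + 12 + 2 + 12
nu = 54

54


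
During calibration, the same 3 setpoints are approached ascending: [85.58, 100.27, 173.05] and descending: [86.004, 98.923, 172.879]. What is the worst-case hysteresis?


|85.58 - 86.004| = 0.4240
|100.27 - 98.923| = 1.3470
|173.05 - 172.879| = 0.1710
hysteresis = max(diffs) = 1.3470

1.3470


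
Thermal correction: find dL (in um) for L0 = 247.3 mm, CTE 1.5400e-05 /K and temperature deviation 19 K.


dL = L * alpha * dT
= 247.3 * 1.5400e-05 * 19
= 0.0723600 mm
dL_um = 0.0723600 * 1000 = 72.3600 um

72.3600


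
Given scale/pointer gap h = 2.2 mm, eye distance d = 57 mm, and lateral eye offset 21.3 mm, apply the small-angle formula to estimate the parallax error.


error = h * offset / d
= 2.2 * 21.3 / 57
= 0.8221

0.8221


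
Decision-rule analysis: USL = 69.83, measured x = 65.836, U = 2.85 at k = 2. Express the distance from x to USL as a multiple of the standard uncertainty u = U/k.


u = U / k = 2.85 / 2 = 1.425
margin = |USL - x| = |69.83 - 65.836| = 3.994
z = margin / u = 3.994 / 1.425
z = 2.8028

2.8028
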